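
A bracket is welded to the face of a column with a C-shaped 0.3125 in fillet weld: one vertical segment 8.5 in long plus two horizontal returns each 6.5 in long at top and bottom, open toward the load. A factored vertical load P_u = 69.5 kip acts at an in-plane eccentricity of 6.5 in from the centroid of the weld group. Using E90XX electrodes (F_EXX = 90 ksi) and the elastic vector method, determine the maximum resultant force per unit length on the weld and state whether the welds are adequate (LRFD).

f_max ≈ 9.88 kip/in; NOT adequate

Total weld length L_w = 21.5 in. Treat welds as unit-width lines.
Centroid: x̄ = 2×6.5×3.25 / 21.5 = 1.965 in from the vertical weld.
Polar moment about centroid: J = I_x + I_y = [8.5³/12 + 2×6.5×4.25²] + [8.5×1.965² + 2(6.5³/12 + 6.5×1.285²)] = 386 in³.
Direct shear f_v = P/L_w = 69.5 / 21.5 = 3.233 kip/in (vertical).
Torsion M = P·e = 69.5 × 6.5 = 451.75 kip·in.
Critical point at (x, y) = (4.535, 4.25) from centroid. f_tx = M·y/J = 4.973 kip/in; f_ty = M·x/J = 5.307 kip/in.
Resultant f_max = √[f_tx² + (f_v + f_ty)²] = √[4.973² + (3.233 + 5.307)²] = 9.882 kip/in.
Capacity per unit length: φr_n = 0.75 × 0.6 × 90 × (0.707 × 0.3125) = 8.948 kip/in.
9.882 > 8.948 → NOT adequate.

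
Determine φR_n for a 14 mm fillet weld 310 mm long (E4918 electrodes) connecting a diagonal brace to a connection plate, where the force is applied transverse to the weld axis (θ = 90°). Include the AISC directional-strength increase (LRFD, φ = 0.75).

φR_n ≈ 1010 kN

E49XX → F_EXX = 490 MPa.
t_e = 0.707 × 14 = 9.898 mm; A_we = 9.898 × 310 = 3068 mm².
Directional factor: 1.0 + 0.5 sin^1.5(90°) = 1.5.
F_nw = 0.6 × 490 × 1.5 = 441 MPa.
φR_n = 0.75 × 441 × 3068 × 10⁻³ = 1015 kN.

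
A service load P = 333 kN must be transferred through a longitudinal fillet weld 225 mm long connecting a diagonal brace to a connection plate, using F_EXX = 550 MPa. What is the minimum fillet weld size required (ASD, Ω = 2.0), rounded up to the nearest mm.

w = 13 mm

Total weld length L = 225 mm.
Required throat t_e = P × Ω / (0.6 F_EXX × L) = 333 × 2.0 / (0.6 × 550 × 225 × 10⁻³) = 8.97 mm.
Required leg w = t_e / 0.707 = 12.69 mm → use 13 mm.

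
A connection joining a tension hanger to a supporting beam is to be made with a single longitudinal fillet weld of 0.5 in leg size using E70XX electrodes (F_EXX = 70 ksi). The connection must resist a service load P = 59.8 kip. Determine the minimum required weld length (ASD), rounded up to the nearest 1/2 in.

Throat t_e = 0.707 × 0.5 = 0.3535 in.
r_n/Ω = (0.6 × 70 × 0.3535) / 2.0 = 7.423 kip/in.
L_req = P / (r_n/Ω) = 59.8 / 7.423 = 8.055 in total.
Round up → use L = 8.5 in.

L = 8.5 in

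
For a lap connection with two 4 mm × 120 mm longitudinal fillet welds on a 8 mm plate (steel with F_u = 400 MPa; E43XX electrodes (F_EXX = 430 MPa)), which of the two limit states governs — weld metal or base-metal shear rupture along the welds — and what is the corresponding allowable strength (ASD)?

t_e = 0.707 × 4 = 2.828 mm; L = 240 mm.
Weld metal: R_n/Ω = (1/2.0) × 0.6 × 430 × 2.828 × 240 × 10⁻³ = 87.55 kN.
Base metal (shear rupture): R_n/Ω = (1/2.0) × 0.6 × 400 × 8 × 240 × 10⁻³ = 230.4 kN.
Governing: weld metal.

R_n/Ω ≈ 87.6 kN (weld metal governs)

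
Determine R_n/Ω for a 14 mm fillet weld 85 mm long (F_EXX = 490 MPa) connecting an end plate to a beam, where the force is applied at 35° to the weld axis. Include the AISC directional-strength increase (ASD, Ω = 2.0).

R_n/Ω ≈ 151 kN

t_e = 0.707 × 14 = 9.898 mm; A_we = 9.898 × 85 = 841.3 mm².
Directional factor: 1.0 + 0.5 sin^1.5(35°) = 1.217.
F_nw = 0.6 × 490 × 1.217 = 357.9 MPa.
R_n/Ω = (357.9 × 841.3) / 2.0 × 10⁻³ = 150.5 kN.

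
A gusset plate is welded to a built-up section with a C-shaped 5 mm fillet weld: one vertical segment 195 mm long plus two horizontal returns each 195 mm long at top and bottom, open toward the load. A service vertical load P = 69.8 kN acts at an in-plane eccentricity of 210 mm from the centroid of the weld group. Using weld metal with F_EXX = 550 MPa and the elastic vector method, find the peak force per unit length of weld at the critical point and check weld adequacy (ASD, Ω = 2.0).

f_max ≈ 452 N/mm; adequate

Total weld length L_w = 585 mm. Treat welds as unit-width lines.
Centroid: x̄ = 2×195×97.5 / 585 = 65 mm from the vertical weld.
Polar moment about centroid: J = I_x + I_y = [195³/12 + 2×195×97.5²] + [195×65² + 2(195³/12 + 195×32.5²)] = 6797000 mm³.
Direct shear f_v = P/L_w = 69.8×10³ / 585 = 119.3 N/mm (vertical).
Torsion M = P·e = 69.8×10³ × 210 = 14658000 N·mm.
Critical point at (x, y) = (130, 97.5) from centroid. f_tx = M·y/J = 210.3 N/mm; f_ty = M·x/J = 280.4 N/mm.
Resultant f_max = √[f_tx² + (f_v + f_ty)²] = √[210.3² + (119.3 + 280.4)²] = 451.6 N/mm.
Capacity per unit length: r_n/Ω = (1/2.0) × 0.6 × 550 × (0.707 × 5) = 583.3 N/mm.
451.6 ≤ 583.3 → adequate.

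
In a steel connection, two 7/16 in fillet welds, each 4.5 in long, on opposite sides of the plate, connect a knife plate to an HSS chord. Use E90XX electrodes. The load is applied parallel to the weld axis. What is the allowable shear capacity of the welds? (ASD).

R_n/Ω ≈ 75.2 kip

E90XX → F_EXX = 90 ksi.
Effective throat t_e = 0.707 × 0.4375 = 0.3093 in.
Total length L = 9 in; A_we = 0.3093 × 9 = 2.784 in².
F_nw = 0.6 F_EXX = 0.6 × 90 = 54 ksi.
R_n = 54 × 2.784 = 150.3 kip; R_n/Ω = 150.3/2.0 = 75.16 kip.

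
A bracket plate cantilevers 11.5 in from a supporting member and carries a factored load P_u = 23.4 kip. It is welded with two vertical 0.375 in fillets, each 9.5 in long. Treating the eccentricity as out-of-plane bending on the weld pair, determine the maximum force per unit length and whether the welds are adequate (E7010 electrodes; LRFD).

E70XX → F_EXX = 70 ksi.
L_w = 2 × 9.5 = 19 in; section modulus (unit throat) S = 2 × L²/6 = 30.08 in².
Direct shear f_v = P/L_w = 23.4/19 = 1.232 kip/in.
Moment M = P × e = 23.4 × 11.5 = 269.1 kip·in; bending f_b = M/S = 8.945 kip/in.
f_max = √(f_v² + f_b²) = √(1.232² + 8.945²) = 9.03 kip/in.
φr_n = 0.75 × 0.6 × 70 × (0.707 × 0.375) = 8.351 kip/in → NOT adequate.

f_max ≈ 9.03 kip/in; NOT adequate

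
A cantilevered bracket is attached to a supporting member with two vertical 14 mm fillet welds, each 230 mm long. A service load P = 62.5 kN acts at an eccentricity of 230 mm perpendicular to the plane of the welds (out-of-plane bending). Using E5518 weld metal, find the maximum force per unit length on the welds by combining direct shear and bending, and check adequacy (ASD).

E55XX → F_EXX = 550 MPa.
L_w = 2 × 230 = 460 mm; section modulus (unit throat) S = 2 × L²/6 = 17630 mm².
Direct shear f_v = P/L_w = 62.5×10³/460 = 135.9 N/mm.
Moment M = P × e = 62.5×10³ × 230 = 14375000 N·mm; bending f_b = M/S = 815.2 N/mm.
f_max = √(f_v² + f_b²) = √(135.9² + 815.2²) = 826.5 N/mm.
r_n/Ω = (1/2.0) × 0.6 × 550 × (0.707 × 14) = 1633 N/mm → adequate.

f_max ≈ 826 N/mm; adequate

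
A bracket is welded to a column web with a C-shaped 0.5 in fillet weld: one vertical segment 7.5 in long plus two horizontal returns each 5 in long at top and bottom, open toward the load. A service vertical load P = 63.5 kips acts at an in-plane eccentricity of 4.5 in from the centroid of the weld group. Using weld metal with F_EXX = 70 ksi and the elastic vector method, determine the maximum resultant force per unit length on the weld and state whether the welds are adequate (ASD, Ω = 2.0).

Total weld length L_w = 17.5 in. Treat welds as unit-width lines.
Centroid: x̄ = 2×5×2.5 / 17.5 = 1.429 in from the vertical weld.
Polar moment about centroid: J = I_x + I_y = [7.5³/12 + 2×5×3.75²] + [7.5×1.429² + 2(5³/12 + 5×1.071²)] = 223.4 in³.
Direct shear f_v = P/L_w = 63.5 / 17.5 = 3.629 kip/in (vertical).
Torsion M = P·e = 63.5 × 4.5 = 285.75 kip·in.
Critical point at (x, y) = (3.571, 3.75) from centroid. f_tx = M·y/J = 4.797 kip/in; f_ty = M·x/J = 4.568 kip/in.
Resultant f_max = √[f_tx² + (f_v + f_ty)²] = √[4.797² + (3.629 + 4.568)²] = 9.497 kip/in.
Capacity per unit length: r_n/Ω = (1/2.0) × 0.6 × 70 × (0.707 × 0.5) = 7.423 kip/in.
9.497 > 7.423 → NOT adequate.

f_max ≈ 9.5 kip/in; NOT adequate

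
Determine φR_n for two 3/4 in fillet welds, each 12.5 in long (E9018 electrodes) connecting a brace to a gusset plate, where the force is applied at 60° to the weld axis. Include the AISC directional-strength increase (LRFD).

φR_n ≈ 753 kip

E90XX → F_EXX = 90 ksi.
t_e = 0.707 × 0.75 = 0.5302 in; A_we = 0.5302 × 25 = 13.26 in².
Directional factor: 1.0 + 0.5 sin^1.5(60°) = 1.403.
F_nw = 0.6 × 90 × 1.403 = 75.76 ksi.
φR_n = 0.75 × 75.76 × 13.26 = 753.2 kip.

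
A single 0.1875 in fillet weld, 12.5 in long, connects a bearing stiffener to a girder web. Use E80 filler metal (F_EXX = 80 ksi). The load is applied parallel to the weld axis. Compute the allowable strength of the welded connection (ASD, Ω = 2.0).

Effective throat t_e = 0.707 × 0.1875 = 0.1326 in.
Total length L = 12.5 in; A_we = 0.1326 × 12.5 = 1.657 in².
F_nw = 0.6 F_EXX = 0.6 × 80 = 48 ksi.
R_n = 48 × 1.657 = 79.54 kip; R_n/Ω = 79.54/2.0 = 39.77 kip.

R_n/Ω ≈ 39.8 kip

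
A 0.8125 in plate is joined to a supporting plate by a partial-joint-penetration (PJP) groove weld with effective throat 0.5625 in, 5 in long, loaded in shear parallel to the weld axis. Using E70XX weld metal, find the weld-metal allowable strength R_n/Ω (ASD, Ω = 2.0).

R_n/Ω ≈ 59.1 kip

E70XX → F_EXX = 70 ksi.
Effective throat (given) t_e = 0.5625 in.
A_we = 0.5625 × 5 = 2.812 in².
F_nw = 0.6 F_EXX = 42 ksi.
R_n/Ω = (42 × 2.812) / 2.0 = 59.06 kip.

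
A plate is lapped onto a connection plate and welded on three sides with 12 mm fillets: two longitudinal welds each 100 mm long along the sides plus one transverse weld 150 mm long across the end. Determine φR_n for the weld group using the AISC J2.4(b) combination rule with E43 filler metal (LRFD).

φR_n ≈ 648 kN

E43XX → F_EXX = 430 MPa.
t_e = 0.707 × 12 = 8.484 mm.
R_nwl = 0.6 × 430 × 8.484 × 200 × 10⁻³ = 437.8 kN (longitudinal, 2 welds).
R_nwt = 0.6 × 430 × 8.484 × 150 × 10⁻³ = 328.3 kN (transverse, base value).
(i) R_nwl + R_nwt = 766.1 kN; (ii) 0.85 R_nwl + 1.5 R_nwt = 864.6 kN.
R_n = max = 864.6 kN [governs: (ii)]; φR_n = 648.5 kN.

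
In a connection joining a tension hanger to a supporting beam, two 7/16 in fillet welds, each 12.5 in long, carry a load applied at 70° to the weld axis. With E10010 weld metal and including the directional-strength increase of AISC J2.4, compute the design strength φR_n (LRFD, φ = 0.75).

φR_n ≈ 506 kips

E100XX → F_EXX = 100 ksi.
t_e = 0.707 × 0.4375 = 0.3093 in; A_we = 0.3093 × 25 = 7.733 in².
Directional factor: 1.0 + 0.5 sin^1.5(70°) = 1.455.
F_nw = 0.6 × 100 × 1.455 = 87.33 ksi.
φR_n = 0.75 × 87.33 × 7.733 = 506.5 kips.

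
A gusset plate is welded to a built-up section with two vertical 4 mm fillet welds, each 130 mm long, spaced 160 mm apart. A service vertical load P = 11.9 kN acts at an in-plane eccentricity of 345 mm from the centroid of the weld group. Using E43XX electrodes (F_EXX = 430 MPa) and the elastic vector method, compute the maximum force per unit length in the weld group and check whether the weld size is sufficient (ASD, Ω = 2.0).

Total weld length L_w = 260 mm. Treat welds as unit-width lines.
Polar moment about centroid: J = 2[d³/12 + d(b/2)²] = 2[130³/12 + 130×80²] = 2030000 mm³.
Direct shear f_v = P/L_w = 11.9×10³ / 260 = 45.77 N/mm (vertical).
Torsion M = P·e = 11.9×10³ × 345 = 4105500 N·mm.
Critical point at (x, y) = (80, 65) from centroid. f_tx = M·y/J = 131.4 N/mm; f_ty = M·x/J = 161.8 N/mm.
Resultant f_max = √[f_tx² + (f_v + f_ty)²] = √[131.4² + (45.77 + 161.8)²] = 245.7 N/mm.
Capacity per unit length: r_n/Ω = (1/2.0) × 0.6 × 430 × (0.707 × 4) = 364.8 N/mm.
245.7 ≤ 364.8 → adequate.

f_max ≈ 246 N/mm; adequate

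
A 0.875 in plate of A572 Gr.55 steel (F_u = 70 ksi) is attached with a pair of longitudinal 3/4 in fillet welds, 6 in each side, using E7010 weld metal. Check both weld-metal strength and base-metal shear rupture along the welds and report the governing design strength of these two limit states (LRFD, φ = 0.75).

φR_n ≈ 200 kips (weld metal governs)

E70XX → F_EXX = 70 ksi.
t_e = 0.707 × 0.75 = 0.5302 in; L = 12 in.
Weld metal: φR_n = 0.75 × 0.6 × 70 × 0.5302 × 12 = 200.4 kips.
Base metal (shear rupture): φR_n = 0.75 × 0.6 × 70 × 0.875 × 12 = 330.8 kips.
Governing: weld metal.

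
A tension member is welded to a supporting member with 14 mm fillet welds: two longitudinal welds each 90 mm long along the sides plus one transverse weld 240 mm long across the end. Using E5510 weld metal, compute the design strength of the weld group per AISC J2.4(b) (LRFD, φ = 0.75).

φR_n ≈ 1260 kN

E55XX → F_EXX = 550 MPa.
t_e = 0.707 × 14 = 9.898 mm.
R_nwl = 0.6 × 550 × 9.898 × 180 × 10⁻³ = 587.9 kN (longitudinal, 2 welds).
R_nwt = 0.6 × 550 × 9.898 × 240 × 10⁻³ = 783.9 kN (transverse, base value).
(i) R_nwl + R_nwt = 1372 kN; (ii) 0.85 R_nwl + 1.5 R_nwt = 1676 kN.
R_n = max = 1676 kN [governs: (ii)]; φR_n = 1257 kN.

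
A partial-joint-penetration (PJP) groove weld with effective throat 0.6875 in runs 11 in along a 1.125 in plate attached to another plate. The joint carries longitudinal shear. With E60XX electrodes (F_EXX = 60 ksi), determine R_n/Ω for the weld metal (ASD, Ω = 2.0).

Effective throat (given) t_e = 0.6875 in.
A_we = 0.6875 × 11 = 7.562 in².
F_nw = 0.6 F_EXX = 36 ksi.
R_n/Ω = (36 × 7.562) / 2.0 = 136.1 kips.

R_n/Ω ≈ 136 kips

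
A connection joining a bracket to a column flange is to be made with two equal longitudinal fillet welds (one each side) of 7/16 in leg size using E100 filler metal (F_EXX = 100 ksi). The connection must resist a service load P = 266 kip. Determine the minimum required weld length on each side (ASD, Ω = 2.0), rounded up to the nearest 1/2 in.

Throat t_e = 0.707 × 0.4375 = 0.3093 in.
r_n/Ω = (0.6 × 100 × 0.3093) / 2.0 = 9.279 kip/in.
L_req = P / (r_n/Ω) = 266 / 9.279 = 28.67 in total.
Per side: 28.67 / 2 = 14.33 in.
Round up → use L = 14.5 in on each side.

L = 14.5 in on each side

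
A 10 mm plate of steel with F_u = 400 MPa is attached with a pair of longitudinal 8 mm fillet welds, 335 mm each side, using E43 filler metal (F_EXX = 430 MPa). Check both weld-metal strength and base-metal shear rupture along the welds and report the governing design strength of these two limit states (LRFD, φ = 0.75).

φR_n ≈ 733 kN (weld metal governs)

t_e = 0.707 × 8 = 5.656 mm; L = 670 mm.
Weld metal: φR_n = 0.75 × 0.6 × 430 × 5.656 × 670 × 10⁻³ = 733.3 kN.
Base metal (shear rupture): φR_n = 0.75 × 0.6 × 400 × 10 × 670 × 10⁻³ = 1206 kN.
Governing: weld metal.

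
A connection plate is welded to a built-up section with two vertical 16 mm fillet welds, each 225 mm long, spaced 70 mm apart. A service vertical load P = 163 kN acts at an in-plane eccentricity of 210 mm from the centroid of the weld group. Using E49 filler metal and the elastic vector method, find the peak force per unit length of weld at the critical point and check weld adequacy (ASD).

E49XX → F_EXX = 490 MPa.
Total weld length L_w = 450 mm. Treat welds as unit-width lines.
Polar moment about centroid: J = 2[d³/12 + d(b/2)²] = 2[225³/12 + 225×35²] = 2450000 mm³.
Direct shear f_v = P/L_w = 163×10³ / 450 = 362.2 N/mm (vertical).
Torsion M = P·e = 163×10³ × 210 = 34230000 N·mm.
Critical point at (x, y) = (35, 112.5) from centroid. f_tx = M·y/J = 1572 N/mm; f_ty = M·x/J = 489.1 N/mm.
Resultant f_max = √[f_tx² + (f_v + f_ty)²] = √[1572² + (362.2 + 489.1)²] = 1788 N/mm.
Capacity per unit length: r_n/Ω = (1/2.0) × 0.6 × 490 × (0.707 × 16) = 1663 N/mm.
1788 > 1663 → NOT adequate.

f_max ≈ 1790 N/mm; NOT adequate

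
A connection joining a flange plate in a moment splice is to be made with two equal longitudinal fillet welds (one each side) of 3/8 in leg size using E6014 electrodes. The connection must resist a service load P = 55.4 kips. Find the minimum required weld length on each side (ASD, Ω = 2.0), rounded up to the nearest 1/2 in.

L = 6 in on each side

E60XX → F_EXX = 60 ksi.
Throat t_e = 0.707 × 0.375 = 0.2651 in.
r_n/Ω = (0.6 × 60 × 0.2651) / 2.0 = 4.772 kip/in.
L_req = P / (r_n/Ω) = 55.4 / 4.772 = 11.61 in total.
Per side: 11.61 / 2 = 5.804 in.
Round up → use L = 6 in on each side.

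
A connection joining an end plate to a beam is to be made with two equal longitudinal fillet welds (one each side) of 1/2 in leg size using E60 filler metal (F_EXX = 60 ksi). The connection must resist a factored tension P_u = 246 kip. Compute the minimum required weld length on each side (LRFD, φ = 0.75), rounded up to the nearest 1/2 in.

Throat t_e = 0.707 × 0.5 = 0.3535 in.
φr_n = 0.75 × 0.6 × 60 × 0.3535 = 9.544 kip/in.
L_req = P_u / φr_n = 246 / 9.544 = 25.77 in total.
Per side: 25.77 / 2 = 12.89 in.
Round up → use L = 13 in on each side.

L = 13 in on each side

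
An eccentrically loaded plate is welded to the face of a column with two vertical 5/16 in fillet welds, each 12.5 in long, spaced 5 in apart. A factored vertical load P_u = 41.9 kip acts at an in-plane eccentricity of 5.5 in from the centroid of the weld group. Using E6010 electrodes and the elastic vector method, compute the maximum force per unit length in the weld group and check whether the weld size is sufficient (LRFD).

f_max ≈ 4.15 kip/in; adequate

E60XX → F_EXX = 60 ksi.
Total weld length L_w = 25 in. Treat welds as unit-width lines.
Polar moment about centroid: J = 2[d³/12 + d(b/2)²] = 2[12.5³/12 + 12.5×2.5²] = 481.8 in³.
Direct shear f_v = P/L_w = 41.9 / 25 = 1.676 kip/in (vertical).
Torsion M = P·e = 41.9 × 5.5 = 230.45 kip·in.
Critical point at (x, y) = (2.5, 6.25) from centroid. f_tx = M·y/J = 2.99 kip/in; f_ty = M·x/J = 1.196 kip/in.
Resultant f_max = √[f_tx² + (f_v + f_ty)²] = √[2.99² + (1.676 + 1.196)²] = 4.146 kip/in.
Capacity per unit length: φr_n = 0.75 × 0.6 × 60 × (0.707 × 0.3125) = 5.965 kip/in.
4.146 ≤ 5.965 → adequate.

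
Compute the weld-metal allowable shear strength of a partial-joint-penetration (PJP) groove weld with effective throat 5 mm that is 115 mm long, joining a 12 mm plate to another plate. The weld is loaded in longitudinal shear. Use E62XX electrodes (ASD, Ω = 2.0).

E62XX → F_EXX = 620 MPa.
Effective throat (given) t_e = 5 mm.
A_we = 5 × 115 = 575 mm².
F_nw = 0.6 F_EXX = 372 MPa.
R_n/Ω = (372 × 575) / 2.0 × 10⁻³ = 107 kN.

R_n/Ω ≈ 107 kN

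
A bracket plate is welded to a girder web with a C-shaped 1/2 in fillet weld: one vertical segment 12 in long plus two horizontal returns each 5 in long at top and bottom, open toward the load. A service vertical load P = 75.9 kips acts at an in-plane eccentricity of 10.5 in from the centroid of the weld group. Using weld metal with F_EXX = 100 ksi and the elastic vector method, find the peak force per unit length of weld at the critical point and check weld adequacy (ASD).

f_max ≈ 12.4 kip/in; NOT adequate

Total weld length L_w = 22 in. Treat welds as unit-width lines.
Centroid: x̄ = 2×5×2.5 / 22 = 1.136 in from the vertical weld.
Polar moment about centroid: J = I_x + I_y = [12³/12 + 2×5×6²] + [12×1.136² + 2(5³/12 + 5×1.364²)] = 558.9 in³.
Direct shear f_v = P/L_w = 75.9 / 22 = 3.45 kip/in (vertical).
Torsion M = P·e = 75.9 × 10.5 = 796.95 kip·in.
Critical point at (x, y) = (3.864, 6) from centroid. f_tx = M·y/J = 8.555 kip/in; f_ty = M·x/J = 5.509 kip/in.
Resultant f_max = √[f_tx² + (f_v + f_ty)²] = √[8.555² + (3.45 + 5.509)²] = 12.39 kip/in.
Capacity per unit length: r_n/Ω = (1/2.0) × 0.6 × 100 × (0.707 × 0.5) = 10.6 kip/in.
12.39 > 10.6 → NOT adequate.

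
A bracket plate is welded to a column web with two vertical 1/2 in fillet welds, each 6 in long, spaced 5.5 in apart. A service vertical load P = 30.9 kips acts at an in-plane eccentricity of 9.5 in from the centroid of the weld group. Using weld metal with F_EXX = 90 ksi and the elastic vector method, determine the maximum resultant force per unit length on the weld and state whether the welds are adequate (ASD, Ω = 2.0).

f_max ≈ 11.3 kip/in; NOT adequate

Total weld length L_w = 12 in. Treat welds as unit-width lines.
Polar moment about centroid: J = 2[d³/12 + d(b/2)²] = 2[6³/12 + 6×2.75²] = 126.8 in³.
Direct shear f_v = P/L_w = 30.9 / 12 = 2.575 kip/in (vertical).
Torsion M = P·e = 30.9 × 9.5 = 293.55 kip·in.
Critical point at (x, y) = (2.75, 3) from centroid. f_tx = M·y/J = 6.948 kip/in; f_ty = M·x/J = 6.369 kip/in.
Resultant f_max = √[f_tx² + (f_v + f_ty)²] = √[6.948² + (2.575 + 6.369)²] = 11.33 kip/in.
Capacity per unit length: r_n/Ω = (1/2.0) × 0.6 × 90 × (0.707 × 0.5) = 9.544 kip/in.
11.33 > 9.544 → NOT adequate.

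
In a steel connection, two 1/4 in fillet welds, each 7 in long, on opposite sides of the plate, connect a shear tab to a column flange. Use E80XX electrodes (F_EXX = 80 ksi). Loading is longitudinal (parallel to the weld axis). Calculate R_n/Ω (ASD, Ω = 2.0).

R_n/Ω ≈ 59.4 kip

Effective throat t_e = 0.707 × 0.25 = 0.1767 in.
Total length L = 14 in; A_we = 0.1767 × 14 = 2.474 in².
F_nw = 0.6 F_EXX = 0.6 × 80 = 48 ksi.
R_n = 48 × 2.474 = 118.8 kip; R_n/Ω = 118.8/2.0 = 59.39 kip.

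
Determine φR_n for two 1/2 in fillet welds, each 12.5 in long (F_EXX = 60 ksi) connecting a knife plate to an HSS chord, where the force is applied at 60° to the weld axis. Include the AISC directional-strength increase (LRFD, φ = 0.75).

t_e = 0.707 × 0.5 = 0.3535 in; A_we = 0.3535 × 25 = 8.838 in².
Directional factor: 1.0 + 0.5 sin^1.5(60°) = 1.403.
F_nw = 0.6 × 60 × 1.403 = 50.51 ksi.
φR_n = 0.75 × 50.51 × 8.838 = 334.8 kips.

φR_n ≈ 335 kips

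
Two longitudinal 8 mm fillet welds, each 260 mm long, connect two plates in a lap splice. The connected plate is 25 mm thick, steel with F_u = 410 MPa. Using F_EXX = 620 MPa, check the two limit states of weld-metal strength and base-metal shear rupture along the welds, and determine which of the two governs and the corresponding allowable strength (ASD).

t_e = 0.707 × 8 = 5.656 mm; L = 520 mm.
Weld metal: R_n/Ω = (1/2.0) × 0.6 × 620 × 5.656 × 520 × 10⁻³ = 547 kN.
Base metal (shear rupture): R_n/Ω = (1/2.0) × 0.6 × 410 × 25 × 520 × 10⁻³ = 1599 kN.
Governing: weld metal.

R_n/Ω ≈ 547 kN (weld metal governs)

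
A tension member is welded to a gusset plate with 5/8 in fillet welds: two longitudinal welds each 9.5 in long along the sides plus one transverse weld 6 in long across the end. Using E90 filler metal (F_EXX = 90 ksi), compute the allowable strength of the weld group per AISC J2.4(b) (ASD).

R_n/Ω ≈ 300 kips

t_e = 0.707 × 0.625 = 0.4419 in.
R_nwl = 0.6 × 90 × 0.4419 × 19 = 453.4 kips (longitudinal, 2 welds).
R_nwt = 0.6 × 90 × 0.4419 × 6 = 143.2 kips (transverse, base value).
(i) R_nwl + R_nwt = 596.5 kips; (ii) 0.85 R_nwl + 1.5 R_nwt = 600.1 kips.
R_n = max = 600.1 kips [governs: (ii)]; R_n/Ω = 300.1 kips.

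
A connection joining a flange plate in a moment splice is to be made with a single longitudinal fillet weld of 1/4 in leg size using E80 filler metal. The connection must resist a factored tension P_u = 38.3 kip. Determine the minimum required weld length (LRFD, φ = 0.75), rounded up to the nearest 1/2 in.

L = 6.5 in

E80XX → F_EXX = 80 ksi.
Throat t_e = 0.707 × 0.25 = 0.1767 in.
φr_n = 0.75 × 0.6 × 80 × 0.1767 = 6.363 kip/in.
L_req = P_u / φr_n = 38.3 / 6.363 = 6.019 in total.
Round up → use L = 6.5 in.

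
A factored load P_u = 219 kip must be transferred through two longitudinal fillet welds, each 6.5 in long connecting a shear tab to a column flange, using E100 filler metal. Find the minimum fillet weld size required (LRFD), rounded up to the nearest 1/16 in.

E100XX → F_EXX = 100 ksi.
Total weld length L = 13 in.
Required throat t_e = P_u / (φ × 0.6 F_EXX × L) = 219 / (0.75 × 0.6 × 100 × 13) = 0.3744 in.
Required leg w = t_e / 0.707 = 0.5295 in → use 9/16 in.

w = 9/16 in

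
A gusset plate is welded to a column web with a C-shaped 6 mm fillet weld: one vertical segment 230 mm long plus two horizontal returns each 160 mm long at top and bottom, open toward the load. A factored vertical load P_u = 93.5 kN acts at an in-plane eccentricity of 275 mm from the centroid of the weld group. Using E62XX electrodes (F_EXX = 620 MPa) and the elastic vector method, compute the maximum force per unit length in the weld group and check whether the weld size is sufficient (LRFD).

f_max ≈ 742 N/mm; adequate

Total weld length L_w = 550 mm. Treat welds as unit-width lines.
Centroid: x̄ = 2×160×80 / 550 = 46.55 mm from the vertical weld.
Polar moment about centroid: J = I_x + I_y = [230³/12 + 2×160×115²] + [230×46.55² + 2(160³/12 + 160×33.45²)] = 6785000 mm³.
Direct shear f_v = P/L_w = 93.5×10³ / 550 = 170 N/mm (vertical).
Torsion M = P·e = 93.5×10³ × 275 = 25712000 N·mm.
Critical point at (x, y) = (113.5, 115) from centroid. f_tx = M·y/J = 435.8 N/mm; f_ty = M·x/J = 429.9 N/mm.
Resultant f_max = √[f_tx² + (f_v + f_ty)²] = √[435.8² + (170 + 429.9)²] = 741.5 N/mm.
Capacity per unit length: φr_n = 0.75 × 0.6 × 620 × (0.707 × 6) = 1184 N/mm.
741.5 ≤ 1184 → adequate.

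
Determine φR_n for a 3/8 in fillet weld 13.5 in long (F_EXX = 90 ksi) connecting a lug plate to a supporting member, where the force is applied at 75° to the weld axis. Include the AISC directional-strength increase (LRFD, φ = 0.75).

φR_n ≈ 214 kips

t_e = 0.707 × 0.375 = 0.2651 in; A_we = 0.2651 × 13.5 = 3.579 in².
Directional factor: 1.0 + 0.5 sin^1.5(75°) = 1.475.
F_nw = 0.6 × 90 × 1.475 = 79.63 ksi.
φR_n = 0.75 × 79.63 × 3.579 = 213.8 kips.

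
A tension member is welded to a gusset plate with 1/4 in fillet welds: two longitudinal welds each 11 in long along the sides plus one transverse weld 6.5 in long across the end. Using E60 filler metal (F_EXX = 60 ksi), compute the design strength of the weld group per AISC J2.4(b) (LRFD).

φR_n ≈ 136 kip

t_e = 0.707 × 0.25 = 0.1767 in.
R_nwl = 0.6 × 60 × 0.1767 × 22 = 140 kip (longitudinal, 2 welds).
R_nwt = 0.6 × 60 × 0.1767 × 6.5 = 41.36 kip (transverse, base value).
(i) R_nwl + R_nwt = 181.3 kip; (ii) 0.85 R_nwl + 1.5 R_nwt = 181 kip.
R_n = max = 181.3 kip [governs: (i)]; φR_n = 136 kip.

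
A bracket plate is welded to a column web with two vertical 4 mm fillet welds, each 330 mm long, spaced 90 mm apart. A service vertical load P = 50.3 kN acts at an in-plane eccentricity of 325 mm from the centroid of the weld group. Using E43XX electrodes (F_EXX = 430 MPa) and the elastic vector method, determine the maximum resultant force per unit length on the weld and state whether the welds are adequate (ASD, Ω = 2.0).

Total weld length L_w = 660 mm. Treat welds as unit-width lines.
Polar moment about centroid: J = 2[d³/12 + d(b/2)²] = 2[330³/12 + 330×45²] = 7326000 mm³.
Direct shear f_v = P/L_w = 50.3×10³ / 660 = 76.21 N/mm (vertical).
Torsion M = P·e = 50.3×10³ × 325 = 16348000 N·mm.
Critical point at (x, y) = (45, 165) from centroid. f_tx = M·y/J = 368.2 N/mm; f_ty = M·x/J = 100.4 N/mm.
Resultant f_max = √[f_tx² + (f_v + f_ty)²] = √[368.2² + (76.21 + 100.4)²] = 408.4 N/mm.
Capacity per unit length: r_n/Ω = (1/2.0) × 0.6 × 430 × (0.707 × 4) = 364.8 N/mm.
408.4 > 364.8 → NOT adequate.

f_max ≈ 408 N/mm; NOT adequate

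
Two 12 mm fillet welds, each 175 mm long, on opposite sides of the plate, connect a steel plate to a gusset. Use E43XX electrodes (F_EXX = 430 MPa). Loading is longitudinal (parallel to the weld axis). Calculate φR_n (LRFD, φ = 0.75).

Effective throat t_e = 0.707 × 12 = 8.484 mm.
Total length L = 350 mm; A_we = 8.484 × 350 = 2969 mm².
F_nw = 0.6 F_EXX = 0.6 × 430 = 258 MPa.
φR_n = 0.75 × 258 × 2969 × 10⁻³ = 574.6 kN.

φR_n ≈ 575 kN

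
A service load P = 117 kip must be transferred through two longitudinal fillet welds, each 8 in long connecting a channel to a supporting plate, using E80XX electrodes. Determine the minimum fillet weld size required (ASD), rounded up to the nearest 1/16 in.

w = 7/16 in

E80XX → F_EXX = 80 ksi.
Total weld length L = 16 in.
Required throat t_e = P × Ω / (0.6 F_EXX × L) = 117 × 2.0 / (0.6 × 80 × 16) = 0.3047 in.
Required leg w = t_e / 0.707 = 0.431 in → use 7/16 in.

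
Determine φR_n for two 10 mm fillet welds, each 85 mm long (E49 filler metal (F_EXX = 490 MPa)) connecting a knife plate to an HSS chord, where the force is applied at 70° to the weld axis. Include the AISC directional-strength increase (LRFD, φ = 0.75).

φR_n ≈ 386 kN

t_e = 0.707 × 10 = 7.07 mm; A_we = 7.07 × 170 = 1202 mm².
Directional factor: 1.0 + 0.5 sin^1.5(70°) = 1.455.
F_nw = 0.6 × 490 × 1.455 = 427.9 MPa.
φR_n = 0.75 × 427.9 × 1202 × 10⁻³ = 385.7 kN.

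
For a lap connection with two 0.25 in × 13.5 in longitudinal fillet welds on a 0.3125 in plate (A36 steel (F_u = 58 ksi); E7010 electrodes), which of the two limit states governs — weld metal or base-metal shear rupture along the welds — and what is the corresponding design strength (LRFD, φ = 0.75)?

E70XX → F_EXX = 70 ksi.
t_e = 0.707 × 0.25 = 0.1767 in; L = 27 in.
Weld metal: φR_n = 0.75 × 0.6 × 70 × 0.1767 × 27 = 150.3 kips.
Base metal (shear rupture): φR_n = 0.75 × 0.6 × 58 × 0.3125 × 27 = 220.2 kips.
Governing: weld metal.

φR_n ≈ 150 kips (weld metal governs)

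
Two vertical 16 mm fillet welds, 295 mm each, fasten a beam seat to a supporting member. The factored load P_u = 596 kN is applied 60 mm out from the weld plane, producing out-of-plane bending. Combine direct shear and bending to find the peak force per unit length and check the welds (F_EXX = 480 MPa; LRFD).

L_w = 2 × 295 = 590 mm; section modulus (unit throat) S = 2 × L²/6 = 29010 mm².
Direct shear f_v = P/L_w = 596×10³/590 = 1010 N/mm.
Moment M = P × e = 596×10³ × 60 = 35760000 N·mm; bending f_b = M/S = 1233 N/mm.
f_max = √(f_v² + f_b²) = √(1010² + 1233²) = 1594 N/mm.
φr_n = 0.75 × 0.6 × 480 × (0.707 × 16) = 2443 N/mm → adequate.

f_max ≈ 1590 N/mm; adequate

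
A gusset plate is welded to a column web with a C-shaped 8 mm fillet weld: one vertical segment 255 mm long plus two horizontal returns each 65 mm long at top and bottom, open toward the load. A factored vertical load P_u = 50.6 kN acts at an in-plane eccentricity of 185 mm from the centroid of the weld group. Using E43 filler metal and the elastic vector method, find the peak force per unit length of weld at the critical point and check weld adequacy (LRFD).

E43XX → F_EXX = 430 MPa.
Total weld length L_w = 385 mm. Treat welds as unit-width lines.
Centroid: x̄ = 2×65×32.5 / 385 = 10.97 mm from the vertical weld.
Polar moment about centroid: J = I_x + I_y = [255³/12 + 2×65×127.5²] + [255×10.97² + 2(65³/12 + 65×21.53²)] = 3632000 mm³.
Direct shear f_v = P/L_w = 50.6×10³ / 385 = 131.4 N/mm (vertical).
Torsion M = P·e = 50.6×10³ × 185 = 9361000 N·mm.
Critical point at (x, y) = (54.03, 127.5) from centroid. f_tx = M·y/J = 328.6 N/mm; f_ty = M·x/J = 139.3 N/mm.
Resultant f_max = √[f_tx² + (f_v + f_ty)²] = √[328.6² + (131.4 + 139.3)²] = 425.8 N/mm.
Capacity per unit length: φr_n = 0.75 × 0.6 × 430 × (0.707 × 8) = 1094 N/mm.
425.8 ≤ 1094 → adequate.

f_max ≈ 426 N/mm; adequate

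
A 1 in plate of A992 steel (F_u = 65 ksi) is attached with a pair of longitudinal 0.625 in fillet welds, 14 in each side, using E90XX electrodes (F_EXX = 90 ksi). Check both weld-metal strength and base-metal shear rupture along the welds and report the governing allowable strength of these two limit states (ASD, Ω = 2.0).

t_e = 0.707 × 0.625 = 0.4419 in; L = 28 in.
Weld metal: R_n/Ω = (1/2.0) × 0.6 × 90 × 0.4419 × 28 = 334.1 kip.
Base metal (shear rupture): R_n/Ω = (1/2.0) × 0.6 × 65 × 1 × 28 = 546 kip.
Governing: weld metal.

R_n/Ω ≈ 334 kip (weld metal governs)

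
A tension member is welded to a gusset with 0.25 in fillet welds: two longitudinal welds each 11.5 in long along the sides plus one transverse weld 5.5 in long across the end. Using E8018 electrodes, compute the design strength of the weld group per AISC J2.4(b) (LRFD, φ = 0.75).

E80XX → F_EXX = 80 ksi.
t_e = 0.707 × 0.25 = 0.1767 in.
R_nwl = 0.6 × 80 × 0.1767 × 23 = 195.1 kips (longitudinal, 2 welds).
R_nwt = 0.6 × 80 × 0.1767 × 5.5 = 46.66 kips (transverse, base value).
(i) R_nwl + R_nwt = 241.8 kips; (ii) 0.85 R_nwl + 1.5 R_nwt = 235.9 kips.
R_n = max = 241.8 kips [governs: (i)]; φR_n = 181.3 kips.

φR_n ≈ 181 kips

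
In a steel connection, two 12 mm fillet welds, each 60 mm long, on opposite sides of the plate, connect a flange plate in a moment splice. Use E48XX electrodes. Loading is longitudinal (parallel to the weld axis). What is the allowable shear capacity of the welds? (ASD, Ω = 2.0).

E48XX → F_EXX = 480 MPa.
Effective throat t_e = 0.707 × 12 = 8.484 mm.
Total length L = 120 mm; A_we = 8.484 × 120 = 1018 mm².
F_nw = 0.6 F_EXX = 0.6 × 480 = 288 MPa.
R_n = 288 × 1018 × 10⁻³ = 293.2 kN; R_n/Ω = 293.2/2.0 = 146.6 kN.

R_n/Ω ≈ 147 kN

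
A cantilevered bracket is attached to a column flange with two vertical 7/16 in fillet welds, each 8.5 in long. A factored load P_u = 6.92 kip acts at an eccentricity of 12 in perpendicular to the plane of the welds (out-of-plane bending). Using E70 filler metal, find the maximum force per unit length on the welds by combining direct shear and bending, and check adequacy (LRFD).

f_max ≈ 3.47 kip/in; adequate

E70XX → F_EXX = 70 ksi.
L_w = 2 × 8.5 = 17 in; section modulus (unit throat) S = 2 × L²/6 = 24.08 in².
Direct shear f_v = P/L_w = 6.92/17 = 0.4071 kip/in.
Moment M = P × e = 6.92 × 12 = 83.04 kip·in; bending f_b = M/S = 3.448 kip/in.
f_max = √(f_v² + f_b²) = √(0.4071² + 3.448²) = 3.472 kip/in.
φr_n = 0.75 × 0.6 × 70 × (0.707 × 0.4375) = 9.743 kip/in → adequate.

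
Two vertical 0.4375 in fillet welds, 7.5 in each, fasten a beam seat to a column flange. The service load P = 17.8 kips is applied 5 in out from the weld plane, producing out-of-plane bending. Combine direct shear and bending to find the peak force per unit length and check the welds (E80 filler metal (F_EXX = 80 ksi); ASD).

L_w = 2 × 7.5 = 15 in; section modulus (unit throat) S = 2 × L²/6 = 18.75 in².
Direct shear f_v = P/L_w = 17.8/15 = 1.187 kip/in.
Moment M = P × e = 17.8 × 5 = 89 kip·in; bending f_b = M/S = 4.747 kip/in.
f_max = √(f_v² + f_b²) = √(1.187² + 4.747²) = 4.893 kip/in.
r_n/Ω = (1/2.0) × 0.6 × 80 × (0.707 × 0.4375) = 7.423 kip/in → adequate.

f_max ≈ 4.89 kip/in; adequate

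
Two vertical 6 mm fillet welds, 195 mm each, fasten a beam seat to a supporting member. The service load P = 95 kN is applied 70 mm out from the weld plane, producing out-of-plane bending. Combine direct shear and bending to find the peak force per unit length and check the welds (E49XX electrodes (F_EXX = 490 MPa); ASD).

L_w = 2 × 195 = 390 mm; section modulus (unit throat) S = 2 × L²/6 = 12680 mm².
Direct shear f_v = P/L_w = 95×10³/390 = 243.6 N/mm.
Moment M = P × e = 95×10³ × 70 = 6650000 N·mm; bending f_b = M/S = 524.7 N/mm.
f_max = √(f_v² + f_b²) = √(243.6² + 524.7²) = 578.4 N/mm.
r_n/Ω = (1/2.0) × 0.6 × 490 × (0.707 × 6) = 623.6 N/mm → adequate.

f_max ≈ 578 N/mm; adequate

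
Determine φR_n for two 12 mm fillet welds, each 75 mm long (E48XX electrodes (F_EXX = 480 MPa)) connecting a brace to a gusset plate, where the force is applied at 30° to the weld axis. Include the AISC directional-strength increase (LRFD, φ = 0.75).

φR_n ≈ 323 kN

t_e = 0.707 × 12 = 8.484 mm; A_we = 8.484 × 150 = 1273 mm².
Directional factor: 1.0 + 0.5 sin^1.5(30°) = 1.177.
F_nw = 0.6 × 480 × 1.177 = 338.9 MPa.
φR_n = 0.75 × 338.9 × 1273 × 10⁻³ = 323.5 kN.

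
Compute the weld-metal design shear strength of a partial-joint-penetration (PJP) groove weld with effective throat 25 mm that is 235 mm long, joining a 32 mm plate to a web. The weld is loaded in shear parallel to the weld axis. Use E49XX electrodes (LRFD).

φR_n ≈ 1300 kN

E49XX → F_EXX = 490 MPa.
Effective throat (given) t_e = 25 mm.
A_we = 25 × 235 = 5875 mm².
F_nw = 0.6 F_EXX = 294 MPa.
φR_n = 0.75 × 294 × 5875 × 10⁻³ = 1295 kN.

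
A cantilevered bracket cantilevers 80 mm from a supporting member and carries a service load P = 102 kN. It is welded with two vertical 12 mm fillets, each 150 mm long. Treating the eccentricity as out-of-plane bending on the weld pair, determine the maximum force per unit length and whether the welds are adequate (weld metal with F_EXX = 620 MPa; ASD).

f_max ≈ 1140 N/mm; adequate

L_w = 2 × 150 = 300 mm; section modulus (unit throat) S = 2 × L²/6 = 7500 mm².
Direct shear f_v = P/L_w = 102×10³/300 = 340 N/mm.
Moment M = P × e = 102×10³ × 80 = 8160000 N·mm; bending f_b = M/S = 1088 N/mm.
f_max = √(f_v² + f_b²) = √(340² + 1088²) = 1140 N/mm.
r_n/Ω = (1/2.0) × 0.6 × 620 × (0.707 × 12) = 1578 N/mm → adequate.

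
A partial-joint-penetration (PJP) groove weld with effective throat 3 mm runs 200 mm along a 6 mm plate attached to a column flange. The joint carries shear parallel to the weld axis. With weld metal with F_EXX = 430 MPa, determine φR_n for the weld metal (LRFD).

φR_n ≈ 116 kN

Effective throat (given) t_e = 3 mm.
A_we = 3 × 200 = 600 mm².
F_nw = 0.6 F_EXX = 258 MPa.
φR_n = 0.75 × 258 × 600 × 10⁻³ = 116.1 kN.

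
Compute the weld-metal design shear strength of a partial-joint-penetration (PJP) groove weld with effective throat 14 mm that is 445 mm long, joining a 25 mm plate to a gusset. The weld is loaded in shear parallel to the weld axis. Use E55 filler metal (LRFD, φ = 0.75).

φR_n ≈ 1540 kN

E55XX → F_EXX = 550 MPa.
Effective throat (given) t_e = 14 mm.
A_we = 14 × 445 = 6230 mm².
F_nw = 0.6 F_EXX = 330 MPa.
φR_n = 0.75 × 330 × 6230 × 10⁻³ = 1542 kN.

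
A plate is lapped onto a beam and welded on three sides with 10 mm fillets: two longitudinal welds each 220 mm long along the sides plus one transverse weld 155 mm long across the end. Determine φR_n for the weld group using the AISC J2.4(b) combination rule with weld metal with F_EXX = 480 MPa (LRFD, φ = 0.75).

φR_n ≈ 926 kN

t_e = 0.707 × 10 = 7.07 mm.
R_nwl = 0.6 × 480 × 7.07 × 440 × 10⁻³ = 895.9 kN (longitudinal, 2 welds).
R_nwt = 0.6 × 480 × 7.07 × 155 × 10⁻³ = 315.6 kN (transverse, base value).
(i) R_nwl + R_nwt = 1212 kN; (ii) 0.85 R_nwl + 1.5 R_nwt = 1235 kN.
R_n = max = 1235 kN [governs: (ii)]; φR_n = 926.2 kN.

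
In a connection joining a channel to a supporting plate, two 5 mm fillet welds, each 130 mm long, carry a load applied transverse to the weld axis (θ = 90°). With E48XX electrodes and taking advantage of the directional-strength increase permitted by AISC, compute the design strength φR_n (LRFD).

φR_n ≈ 298 kN

E48XX → F_EXX = 480 MPa.
t_e = 0.707 × 5 = 3.535 mm; A_we = 3.535 × 260 = 919.1 mm².
Directional factor: 1.0 + 0.5 sin^1.5(90°) = 1.5.
F_nw = 0.6 × 480 × 1.5 = 432 MPa.
φR_n = 0.75 × 432 × 919.1 × 10⁻³ = 297.8 kN.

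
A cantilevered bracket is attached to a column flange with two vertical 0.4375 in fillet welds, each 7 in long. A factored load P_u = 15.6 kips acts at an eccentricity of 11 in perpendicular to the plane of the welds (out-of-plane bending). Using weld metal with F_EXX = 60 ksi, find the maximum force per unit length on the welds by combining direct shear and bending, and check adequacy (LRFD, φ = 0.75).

f_max ≈ 10.6 kip/in; NOT adequate

L_w = 2 × 7 = 14 in; section modulus (unit throat) S = 2 × L²/6 = 16.33 in².
Direct shear f_v = P/L_w = 15.6/14 = 1.114 kip/in.
Moment M = P × e = 15.6 × 11 = 171.6 kip·in; bending f_b = M/S = 10.51 kip/in.
f_max = √(f_v² + f_b²) = √(1.114² + 10.51²) = 10.57 kip/in.
φr_n = 0.75 × 0.6 × 60 × (0.707 × 0.4375) = 8.351 kip/in → NOT adequate.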